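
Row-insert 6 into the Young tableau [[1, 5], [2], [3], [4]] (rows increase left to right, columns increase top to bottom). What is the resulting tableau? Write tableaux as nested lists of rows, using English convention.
[[1, 5, 6], [2], [3], [4]]

6 is larger than every entry of row 1, so it is appended to row 1. The new tableau is [[1, 5, 6], [2], [3], [4]].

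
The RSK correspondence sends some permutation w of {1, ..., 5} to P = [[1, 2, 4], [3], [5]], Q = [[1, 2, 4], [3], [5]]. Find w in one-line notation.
Reverse RSK: for i = n, n-1, ..., 1, locate i in Q, remove the corresponding corner cell from P, and reverse-bump its entry up through P; the value ejected from row 1 is w(i).

So w = 1 5 3 4 2.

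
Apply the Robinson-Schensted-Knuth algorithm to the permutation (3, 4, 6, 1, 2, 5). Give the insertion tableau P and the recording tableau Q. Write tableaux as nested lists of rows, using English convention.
P = [[1, 2, 5], [3, 4, 6]], Q = [[1, 2, 3], [4, 5, 6]]

Insert each entry of the permutation into P by Schensted row insertion, recording in Q the position of each new cell.

Insert 3: appended to row 1. P = [[3]].
Insert 4: appended to row 1. P = [[3, 4]].
Insert 6: appended to row 1. P = [[3, 4, 6]].
Insert 1: 1 bumps 3 from row 1; 3 starts row 2. P = [[1, 4, 6], [3]].
Insert 2: 2 bumps 4 from row 1; 4 appends to row 2. P = [[1, 2, 6], [3, 4]].
Insert 5: 5 bumps 6 from row 1; 6 appends to row 2. P = [[1, 2, 5], [3, 4, 6]].

So P = [[1, 2, 5], [3, 4, 6]], Q = [[1, 2, 3], [4, 5, 6]].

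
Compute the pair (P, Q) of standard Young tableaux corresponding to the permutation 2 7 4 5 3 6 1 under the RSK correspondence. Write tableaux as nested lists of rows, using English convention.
Insert each entry of the permutation into P by Schensted row insertion, recording in Q the position of each new cell.

Insert 2: appended to row 1. P = [[2]].
Insert 7: appended to row 1. P = [[2, 7]].
Insert 4: 4 bumps 7 from row 1; 7 starts row 2. P = [[2, 4], [7]].
Insert 5: appended to row 1. P = [[2, 4, 5], [7]].
Insert 3: 3 bumps 4 from row 1; 4 bumps 7 from row 2; 7 starts row 3. P = [[2, 3, 5], [4], [7]].
Insert 6: appended to row 1. P = [[2, 3, 5, 6], [4], [7]].
Insert 1: 1 bumps 2 from row 1; 2 bumps 4 from row 2; 4 bumps 7 from row 3; 7 starts row 4. P = [[1, 3, 5, 6], [2], [4], [7]].

So P = [[1, 3, 5, 6], [2], [4], [7]], Q = [[1, 2, 4, 6], [3], [5], [7]].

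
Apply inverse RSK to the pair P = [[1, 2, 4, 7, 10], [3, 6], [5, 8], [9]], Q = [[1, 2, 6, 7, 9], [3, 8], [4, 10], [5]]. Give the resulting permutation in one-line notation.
Reverse the RSK construction: for i from n down to 1, find the cell of Q containing i, remove the entry at that cell from P, and reverse-bump it up through P; the value ejected from row 1 is w(i).

Step i=10: Q has 10 at row 3, column 2; remove 8 from row 3 of P and reverse-bump: 8 enters row 2 and ejects 6; 6 enters row 1 and ejects 4. So w(10) = 4. P is now [[1, 2, 6, 7, 10], [3, 8], [5], [9]].
Step i=9: Q has 9 at row 1, column 5; remove that cell from P, ejecting 10. So w(9) = 10. P is now [[1, 2, 6, 7], [3, 8], [5], [9]].
Step i=8: Q has 8 at row 2, column 2; remove 8 from row 2 of P and reverse-bump: 8 enters row 1 and ejects 7. So w(8) = 7. P is now [[1, 2, 6, 8], [3], [5], [9]].
Step i=7: Q has 7 at row 1, column 4; remove that cell from P, ejecting 8. So w(7) = 8. P is now [[1, 2, 6], [3], [5], [9]].
Step i=6: Q has 6 at row 1, column 3; remove that cell from P, ejecting 6. So w(6) = 6. P is now [[1, 2], [3], [5], [9]].
Step i=5: Q has 5 at row 4, column 1; remove 9 from row 4 of P and reverse-bump: 9 enters row 3 and ejects 5; 5 enters row 2 and ejects 3; 3 enters row 1 and ejects 2. So w(5) = 2. P is now [[1, 3], [5], [9]].
Step i=4: Q has 4 at row 3, column 1; remove 9 from row 3 of P and reverse-bump: 9 enters row 2 and ejects 5; 5 enters row 1 and ejects 3. So w(4) = 3. P is now [[1, 5], [9]].
Step i=3: Q has 3 at row 2, column 1; remove 9 from row 2 of P and reverse-bump: 9 enters row 1 and ejects 5. So w(3) = 5. P is now [[1, 9]].
Step i=2: Q has 2 at row 1, column 2; remove that cell from P, ejecting 9. So w(2) = 9. P is now [[1]].
Step i=1: Q has 1 at row 1, column 1; remove that cell from P, ejecting 1. So w(1) = 1. P is now [].

So w = 1 9 5 3 2 6 8 7 10 4.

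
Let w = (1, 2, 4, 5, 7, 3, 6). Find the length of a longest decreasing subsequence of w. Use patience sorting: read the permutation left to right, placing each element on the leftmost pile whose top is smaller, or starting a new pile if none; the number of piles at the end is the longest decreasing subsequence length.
1: new pile. tops = [1]
2: onto pile 1 (replacing 1). tops = [2]
4: onto pile 1 (replacing 2). tops = [4]
5: onto pile 1 (replacing 4). tops = [5]
7: onto pile 1 (replacing 5). tops = [7]
3: new pile. tops = [7, 3]
6: onto pile 2 (replacing 3). tops = [7, 6]

2 piles, so the longest decreasing subsequence has length 2.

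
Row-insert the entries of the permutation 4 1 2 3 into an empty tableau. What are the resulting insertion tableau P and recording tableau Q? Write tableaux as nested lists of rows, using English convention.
Insert each entry of the permutation into P by Schensted row insertion, recording in Q the position of each new cell.

Insert 4: appended to row 1. P = [[4]], Q = [[1]].
Insert 1: 1 bumps 4 from row 1; 4 starts row 2. P = [[1], [4]], Q = [[1], [2]].
Insert 2: appended to row 1. P = [[1, 2], [4]], Q = [[1, 3], [2]].
Insert 3: appended to row 1. P = [[1, 2, 3], [4]], Q = [[1, 3, 4], [2]].

So P = [[1, 2, 3], [4]], Q = [[1, 3, 4], [2]].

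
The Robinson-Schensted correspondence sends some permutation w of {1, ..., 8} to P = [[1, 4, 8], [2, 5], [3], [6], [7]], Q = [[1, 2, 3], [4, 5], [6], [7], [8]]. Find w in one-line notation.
3 7 8 2 6 5 4 1

Reverse RSK: for i = n, n-1, ..., 1, locate i in Q, remove the corresponding corner cell from P, and reverse-bump its entry up through P; the value ejected from row 1 is w(i).

So w = 3 7 8 2 6 5 4 1.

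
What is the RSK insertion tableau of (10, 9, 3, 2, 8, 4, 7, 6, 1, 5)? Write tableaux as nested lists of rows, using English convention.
P = [[1, 4, 5], [2, 6], [3, 7], [8], [9], [10]]

Insert 10: appended to row 1. P = [[10]].
Insert 9: 9 bumps 10 from row 1; 10 starts row 2. P = [[9], [10]].
Insert 3: 3 bumps 9 from row 1; 9 bumps 10 from row 2; 10 starts row 3. P = [[3], [9], [10]].
Insert 2: 2 bumps 3 from row 1; 3 bumps 9 from row 2; 9 bumps 10 from row 3; 10 starts row 4. P = [[2], [3], [9], [10]].
Insert 8: appended to row 1. P = [[2, 8], [3], [9], [10]].
Insert 4: 4 bumps 8 from row 1; 8 appends to row 2. P = [[2, 4], [3, 8], [9], [10]].
Insert 7: appended to row 1. P = [[2, 4, 7], [3, 8], [9], [10]].
Insert 6: 6 bumps 7 from row 1; 7 bumps 8 from row 2; 8 bumps 9 from row 3; 9 bumps 10 from row 4; 10 starts row 5. P = [[2, 4, 6], [3, 7], [8], [9], [10]].
Insert 1: 1 bumps 2 from row 1; 2 bumps 3 from row 2; 3 bumps 8 from row 3; 8 bumps 9 from row 4; 9 bumps 10 from row 5; 10 starts row 6. P = [[1, 4, 6], [2, 7], [3], [8], [9], [10]].
Insert 5: 5 bumps 6 from row 1; 6 bumps 7 from row 2; 7 appends to row 3. P = [[1, 4, 5], [2, 6], [3, 7], [8], [9], [10]].

So P = [[1, 4, 5], [2, 6], [3, 7], [8], [9], [10]].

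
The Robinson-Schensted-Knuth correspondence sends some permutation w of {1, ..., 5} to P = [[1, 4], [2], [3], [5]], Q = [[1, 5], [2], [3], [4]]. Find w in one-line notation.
5 3 2 1 4

Reverse the RSK construction: for i from n down to 1, find the cell of Q containing i, remove the entry at that cell from P, and reverse-bump it up through P; the value ejected from row 1 is w(i).

Step i=5: Q has 5 at row 1, column 2; remove that cell from P, ejecting 4. So w(5) = 4. P is now [[1], [2], [3], [5]].
Step i=4: Q has 4 at row 4, column 1; remove 5 from row 4 of P and reverse-bump: 5 enters row 3 and ejects 3; 3 enters row 2 and ejects 2; 2 enters row 1 and ejects 1. So w(4) = 1. P is now [[2], [3], [5]].
Step i=3: Q has 3 at row 3, column 1; remove 5 from row 3 of P and reverse-bump: 5 enters row 2 and ejects 3; 3 enters row 1 and ejects 2. So w(3) = 2. P is now [[3], [5]].
Step i=2: Q has 2 at row 2, column 1; remove 5 from row 2 of P and reverse-bump: 5 enters row 1 and ejects 3. So w(2) = 3. P is now [[5]].
Step i=1: Q has 1 at row 1, column 1; remove that cell from P, ejecting 5. So w(1) = 5. P is now [].

So w = 5 3 2 1 4.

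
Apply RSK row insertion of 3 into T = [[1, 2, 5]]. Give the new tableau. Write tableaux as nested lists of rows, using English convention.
[[1, 2, 3], [5]]

In row 1, 3 replaces 5 (the leftmost entry greater than 3); 5 is bumped to row 2. 5 starts a new row 2. The new tableau is [[1, 2, 3], [5]].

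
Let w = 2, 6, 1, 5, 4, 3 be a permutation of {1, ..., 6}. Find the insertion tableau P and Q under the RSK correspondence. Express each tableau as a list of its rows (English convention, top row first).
Insert each entry of the permutation into P by Schensted row insertion, recording in Q the position of each new cell.

Insert 2: appended to row 1. P = [[2]], Q = [[1]].
Insert 6: appended to row 1. P = [[2, 6]], Q = [[1, 2]].
Insert 1: 1 bumps 2 from row 1; 2 starts row 2. P = [[1, 6], [2]], Q = [[1, 2], [3]].
Insert 5: 5 bumps 6 from row 1; 6 appends to row 2. P = [[1, 5], [2, 6]], Q = [[1, 2], [3, 4]].
Insert 4: 4 bumps 5 from row 1; 5 bumps 6 from row 2; 6 starts row 3. P = [[1, 4], [2, 5], [6]], Q = [[1, 2], [3, 4], [5]].
Insert 3: 3 bumps 4 from row 1; 4 bumps 5 from row 2; 5 bumps 6 from row 3; 6 starts row 4. P = [[1, 3], [2, 4], [5], [6]], Q = [[1, 2], [3, 4], [5], [6]].

So P = [[1, 3], [2, 4], [5], [6]], Q = [[1, 2], [3, 4], [5], [6]].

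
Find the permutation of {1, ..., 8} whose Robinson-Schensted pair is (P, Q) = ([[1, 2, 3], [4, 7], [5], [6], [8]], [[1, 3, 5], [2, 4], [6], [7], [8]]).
6 1 8 2 7 5 4 3

Reverse the RSK construction: for i from n down to 1, find the cell of Q containing i, remove the entry at that cell from P, and reverse-bump it up through P; the value ejected from row 1 is w(i).

Step i=8: Q has 8 at row 5, column 1; remove 8 from row 5 of P and reverse-bump: 8 enters row 4 and ejects 6; 6 enters row 3 and ejects 5; 5 enters row 2 and ejects 4; 4 enters row 1 and ejects 3. So w(8) = 3. P is now [[1, 2, 4], [5, 7], [6], [8]].
Step i=7: Q has 7 at row 4, column 1; remove 8 from row 4 of P and reverse-bump: 8 enters row 3 and ejects 6; 6 enters row 2 and ejects 5; 5 enters row 1 and ejects 4. So w(7) = 4. P is now [[1, 2, 5], [6, 7], [8]].
Step i=6: Q has 6 at row 3, column 1; remove 8 from row 3 of P and reverse-bump: 8 enters row 2 and ejects 7; 7 enters row 1 and ejects 5. So w(6) = 5. P is now [[1, 2, 7], [6, 8]].
Step i=5: Q has 5 at row 1, column 3; remove that cell from P, ejecting 7. So w(5) = 7. P is now [[1, 2], [6, 8]].
Step i=4: Q has 4 at row 2, column 2; remove 8 from row 2 of P and reverse-bump: 8 enters row 1 and ejects 2. So w(4) = 2. P is now [[1, 8], [6]].
Step i=3: Q has 3 at row 1, column 2; remove that cell from P, ejecting 8. So w(3) = 8. P is now [[1], [6]].
Step i=2: Q has 2 at row 2, column 1; remove 6 from row 2 of P and reverse-bump: 6 enters row 1 and ejects 1. So w(2) = 1. P is now [[6]].
Step i=1: Q has 1 at row 1, column 1; remove that cell from P, ejecting 6. So w(1) = 6. P is now [].

So w = 6 1 8 2 7 5 4 3.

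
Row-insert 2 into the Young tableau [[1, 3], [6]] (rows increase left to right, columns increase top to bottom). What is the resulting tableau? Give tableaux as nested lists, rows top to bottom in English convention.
[[1, 2], [3], [6]]

In row 1, 2 replaces 3 (the leftmost entry greater than 2); 3 is bumped to row 2. In row 2, 3 replaces 6 (the leftmost entry greater than 3); 6 is bumped to row 3. 6 starts a new row 3. The new tableau is [[1, 2], [3], [6]].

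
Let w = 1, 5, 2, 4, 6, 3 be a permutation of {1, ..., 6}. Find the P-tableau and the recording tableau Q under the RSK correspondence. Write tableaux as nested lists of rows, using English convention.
Insert each entry of the permutation into P by Schensted row insertion, recording in Q the position of each new cell.

Insert 1: appended to row 1. P = [[1]].
Insert 5: appended to row 1. P = [[1, 5]].
Insert 2: 2 bumps 5 from row 1; 5 starts row 2. P = [[1, 2], [5]].
Insert 4: appended to row 1. P = [[1, 2, 4], [5]].
Insert 6: appended to row 1. P = [[1, 2, 4, 6], [5]].
Insert 3: 3 bumps 4 from row 1; 4 bumps 5 from row 2; 5 starts row 3. P = [[1, 2, 3, 6], [4], [5]].

So P = [[1, 2, 3, 6], [4], [5]], Q = [[1, 2, 4, 5], [3], [6]].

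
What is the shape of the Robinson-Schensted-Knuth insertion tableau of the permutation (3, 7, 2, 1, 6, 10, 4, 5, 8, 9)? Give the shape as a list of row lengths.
[5, 3, 2]

Row-insert each entry into an empty tableau.

After inserting 3: P = [[3]].
After inserting 7: P = [[3, 7]].
After inserting 2: P = [[2, 7], [3]].
After inserting 1: P = [[1, 7], [2], [3]].
After inserting 6: P = [[1, 6], [2, 7], [3]].
After inserting 10: P = [[1, 6, 10], [2, 7], [3]].
After inserting 4: P = [[1, 4, 10], [2, 6], [3, 7]].
After inserting 5: P = [[1, 4, 5], [2, 6, 10], [3, 7]].
After inserting 8: P = [[1, 4, 5, 8], [2, 6, 10], [3, 7]].
After inserting 9: P = [[1, 4, 5, 8, 9], [2, 6, 10], [3, 7]].

The final insertion tableau P = [[1, 4, 5, 8, 9], [2, 6, 10], [3, 7]] has shape [5, 3, 2].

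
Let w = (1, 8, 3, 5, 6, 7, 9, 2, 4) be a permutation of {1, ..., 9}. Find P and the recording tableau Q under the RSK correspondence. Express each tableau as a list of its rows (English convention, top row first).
Insert each entry of the permutation into P by Schensted row insertion, recording in Q the position of each new cell.

Insert 1: appended to row 1. P = [[1]].
Insert 8: appended to row 1. P = [[1, 8]].
Insert 3: 3 bumps 8 from row 1; 8 starts row 2. P = [[1, 3], [8]].
Insert 5: appended to row 1. P = [[1, 3, 5], [8]].
Insert 6: appended to row 1. P = [[1, 3, 5, 6], [8]].
Insert 7: appended to row 1. P = [[1, 3, 5, 6, 7], [8]].
Insert 9: appended to row 1. P = [[1, 3, 5, 6, 7, 9], [8]].
Insert 2: 2 bumps 3 from row 1; 3 bumps 8 from row 2; 8 starts row 3. P = [[1, 2, 5, 6, 7, 9], [3], [8]].
Insert 4: 4 bumps 5 from row 1; 5 appends to row 2. P = [[1, 2, 4, 6, 7, 9], [3, 5], [8]].

So P = [[1, 2, 4, 6, 7, 9], [3, 5], [8]], Q = [[1, 2, 4, 5, 6, 7], [3, 9], [8]].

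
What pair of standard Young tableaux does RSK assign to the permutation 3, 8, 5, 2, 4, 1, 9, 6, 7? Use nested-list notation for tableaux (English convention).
P = [[1, 4, 6, 7], [2, 5, 9], [3], [8]], Q = [[1, 2, 7, 9], [3, 5, 8], [4], [6]]

Insert each entry of the permutation into P by Schensted row insertion, recording in Q the position of each new cell.

Insert 3: appended to row 1. P = [[3]].
Insert 8: appended to row 1. P = [[3, 8]].
Insert 5: 5 bumps 8 from row 1; 8 starts row 2. P = [[3, 5], [8]].
Insert 2: 2 bumps 3 from row 1; 3 bumps 8 from row 2; 8 starts row 3. P = [[2, 5], [3], [8]].
Insert 4: 4 bumps 5 from row 1; 5 appends to row 2. P = [[2, 4], [3, 5], [8]].
Insert 1: 1 bumps 2 from row 1; 2 bumps 3 from row 2; 3 bumps 8 from row 3; 8 starts row 4. P = [[1, 4], [2, 5], [3], [8]].
Insert 9: appended to row 1. P = [[1, 4, 9], [2, 5], [3], [8]].
Insert 6: 6 bumps 9 from row 1; 9 appends to row 2. P = [[1, 4, 6], [2, 5, 9], [3], [8]].
Insert 7: appended to row 1. P = [[1, 4, 6, 7], [2, 5, 9], [3], [8]].

So P = [[1, 4, 6, 7], [2, 5, 9], [3], [8]], Q = [[1, 2, 7, 9], [3, 5, 8], [4], [6]].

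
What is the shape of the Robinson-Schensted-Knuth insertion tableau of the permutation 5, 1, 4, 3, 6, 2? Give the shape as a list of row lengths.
[3, 1, 1, 1]

Row-insert each entry into an empty tableau.

After inserting 5: P = [[5]].
After inserting 1: P = [[1], [5]].
After inserting 4: P = [[1, 4], [5]].
After inserting 3: P = [[1, 3], [4], [5]].
After inserting 6: P = [[1, 3, 6], [4], [5]].
After inserting 2: P = [[1, 2, 6], [3], [4], [5]].

The final insertion tableau P = [[1, 2, 6], [3], [4], [5]] has shape [3, 1, 1, 1].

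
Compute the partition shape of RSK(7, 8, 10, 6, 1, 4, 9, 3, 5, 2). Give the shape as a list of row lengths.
[3, 3, 2, 1, 1]

Row-insert each entry into an empty tableau.

After inserting 7: P = [[7]].
After inserting 8: P = [[7, 8]].
After inserting 10: P = [[7, 8, 10]].
After inserting 6: P = [[6, 8, 10], [7]].
After inserting 1: P = [[1, 8, 10], [6], [7]].
After inserting 4: P = [[1, 4, 10], [6, 8], [7]].
After inserting 9: P = [[1, 4, 9], [6, 8, 10], [7]].
After inserting 3: P = [[1, 3, 9], [4, 8, 10], [6], [7]].
After inserting 5: P = [[1, 3, 5], [4, 8, 9], [6, 10], [7]].
After inserting 2: P = [[1, 2, 5], [3, 8, 9], [4, 10], [6], [7]].

The final insertion tableau P = [[1, 2, 5], [3, 8, 9], [4, 10], [6], [7]] has shape [3, 3, 2, 1, 1].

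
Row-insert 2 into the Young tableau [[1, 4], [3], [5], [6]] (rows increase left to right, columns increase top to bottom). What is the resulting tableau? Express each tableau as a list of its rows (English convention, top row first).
In row 1, 2 replaces 4 (the leftmost entry greater than 2); 4 is bumped to row 2. 4 is appended to row 2. The new tableau is [[1, 2], [3, 4], [5], [6]].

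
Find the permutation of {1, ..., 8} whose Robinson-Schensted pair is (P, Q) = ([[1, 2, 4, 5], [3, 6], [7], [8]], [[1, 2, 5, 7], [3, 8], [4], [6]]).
Reverse RSK: for i = n, n-1, ..., 1, locate i in Q, remove the corresponding corner cell from P, and reverse-bump its entry up through P; the value ejected from row 1 is w(i).

So w = 1 8 7 3 4 2 6 5.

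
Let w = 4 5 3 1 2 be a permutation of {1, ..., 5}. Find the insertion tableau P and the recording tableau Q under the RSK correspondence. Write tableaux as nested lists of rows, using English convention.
P = [[1, 2], [3, 5], [4]], Q = [[1, 2], [3, 5], [4]]

Insert each entry of the permutation into P by Schensted row insertion, recording in Q the position of each new cell.

After inserting 4: P = [[4]].
After inserting 5: P = [[4, 5]].
After inserting 3: P = [[3, 5], [4]].
After inserting 1: P = [[1, 5], [3], [4]].
After inserting 2: P = [[1, 2], [3, 5], [4]].

So P = [[1, 2], [3, 5], [4]], Q = [[1, 2], [3, 5], [4]].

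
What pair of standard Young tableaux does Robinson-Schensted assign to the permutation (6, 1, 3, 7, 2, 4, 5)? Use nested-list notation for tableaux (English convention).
Insert each entry of the permutation into P by Schensted row insertion, recording in Q the position of each new cell.

Insert 6: appended to row 1. P = [[6]].
Insert 1: 1 bumps 6 from row 1; 6 starts row 2. P = [[1], [6]].
Insert 3: appended to row 1. P = [[1, 3], [6]].
Insert 7: appended to row 1. P = [[1, 3, 7], [6]].
Insert 2: 2 bumps 3 from row 1; 3 bumps 6 from row 2; 6 starts row 3. P = [[1, 2, 7], [3], [6]].
Insert 4: 4 bumps 7 from row 1; 7 appends to row 2. P = [[1, 2, 4], [3, 7], [6]].
Insert 5: appended to row 1. P = [[1, 2, 4, 5], [3, 7], [6]].

So P = [[1, 2, 4, 5], [3, 7], [6]], Q = [[1, 3, 4, 7], [2, 6], [5]].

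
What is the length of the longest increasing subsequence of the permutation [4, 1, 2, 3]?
3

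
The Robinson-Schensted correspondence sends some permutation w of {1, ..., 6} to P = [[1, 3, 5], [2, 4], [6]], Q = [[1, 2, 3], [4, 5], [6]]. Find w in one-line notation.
2 4 6 1 5 3

Reverse the RSK construction: for i from n down to 1, find the cell of Q containing i, remove the entry at that cell from P, and reverse-bump it up through P; the value ejected from row 1 is w(i).

Step i=6: Q has 6 at row 3, column 1; remove 6 from row 3 of P and reverse-bump: 6 enters row 2 and ejects 4; 4 enters row 1 and ejects 3. So w(6) = 3. P is now [[1, 4, 5], [2, 6]].
Step i=5: Q has 5 at row 2, column 2; remove 6 from row 2 of P and reverse-bump: 6 enters row 1 and ejects 5. So w(5) = 5. P is now [[1, 4, 6], [2]].
Step i=4: Q has 4 at row 2, column 1; remove 2 from row 2 of P and reverse-bump: 2 enters row 1 and ejects 1. So w(4) = 1. P is now [[2, 4, 6]].
Step i=3: Q has 3 at row 1, column 3; remove that cell from P, ejecting 6. So w(3) = 6. P is now [[2, 4]].
Step i=2: Q has 2 at row 1, column 2; remove that cell from P, ejecting 4. So w(2) = 4. P is now [[2]].
Step i=1: Q has 1 at row 1, column 1; remove that cell from P, ejecting 2. So w(1) = 2. P is now [].

So w = 2 4 6 1 5 3.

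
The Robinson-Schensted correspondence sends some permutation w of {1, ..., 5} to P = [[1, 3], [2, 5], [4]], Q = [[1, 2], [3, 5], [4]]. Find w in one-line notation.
4 5 2 1 3

Reverse the RSK construction: for i from n down to 1, find the cell of Q containing i, remove the entry at that cell from P, and reverse-bump it up through P; the value ejected from row 1 is w(i).

Step i=5: Q has 5 at row 2, column 2; remove 5 from row 2 of P and reverse-bump: 5 enters row 1 and ejects 3. So w(5) = 3. P is now [[1, 5], [2], [4]].
Step i=4: Q has 4 at row 3, column 1; remove 4 from row 3 of P and reverse-bump: 4 enters row 2 and ejects 2; 2 enters row 1 and ejects 1. So w(4) = 1. P is now [[2, 5], [4]].
Step i=3: Q has 3 at row 2, column 1; remove 4 from row 2 of P and reverse-bump: 4 enters row 1 and ejects 2. So w(3) = 2. P is now [[4, 5]].
Step i=2: Q has 2 at row 1, column 2; remove that cell from P, ejecting 5. So w(2) = 5. P is now [[4]].
Step i=1: Q has 1 at row 1, column 1; remove that cell from P, ejecting 4. So w(1) = 4. P is now [].

So w = 4 5 2 1 3.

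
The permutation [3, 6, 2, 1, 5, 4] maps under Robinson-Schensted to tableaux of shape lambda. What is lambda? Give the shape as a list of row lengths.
[2, 2, 2]

RSK row insertion gives P = [[1, 4], [2, 5], [3, 6]], which has shape [2, 2, 2].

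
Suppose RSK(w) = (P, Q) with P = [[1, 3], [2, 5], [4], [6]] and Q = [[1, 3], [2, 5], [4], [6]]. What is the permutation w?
6 4 5 2 3 1

Reverse the RSK construction: for i from n down to 1, find the cell of Q containing i, remove the entry at that cell from P, and reverse-bump it up through P; the value ejected from row 1 is w(i).

Step i=6: Q has 6 at row 4, column 1; remove 6 from row 4 of P and reverse-bump: 6 enters row 3 and ejects 4; 4 enters row 2 and ejects 2; 2 enters row 1 and ejects 1. So w(6) = 1. P is now [[2, 3], [4, 5], [6]].
Step i=5: Q has 5 at row 2, column 2; remove 5 from row 2 of P and reverse-bump: 5 enters row 1 and ejects 3. So w(5) = 3. P is now [[2, 5], [4], [6]].
Step i=4: Q has 4 at row 3, column 1; remove 6 from row 3 of P and reverse-bump: 6 enters row 2 and ejects 4; 4 enters row 1 and ejects 2. So w(4) = 2. P is now [[4, 5], [6]].
Step i=3: Q has 3 at row 1, column 2; remove that cell from P, ejecting 5. So w(3) = 5. P is now [[4], [6]].
Step i=2: Q has 2 at row 2, column 1; remove 6 from row 2 of P and reverse-bump: 6 enters row 1 and ejects 4. So w(2) = 4. P is now [[6]].
Step i=1: Q has 1 at row 1, column 1; remove that cell from P, ejecting 6. So w(1) = 6. P is now [].

So w = 6 4 5 2 3 1.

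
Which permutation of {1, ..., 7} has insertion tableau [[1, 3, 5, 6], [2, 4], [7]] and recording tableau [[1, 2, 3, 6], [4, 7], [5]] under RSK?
Reverse RSK: for i = n, n-1, ..., 1, locate i in Q, remove the corresponding corner cell from P, and reverse-bump its entry up through P; the value ejected from row 1 is w(i).

So w = 2 4 7 5 1 6 3.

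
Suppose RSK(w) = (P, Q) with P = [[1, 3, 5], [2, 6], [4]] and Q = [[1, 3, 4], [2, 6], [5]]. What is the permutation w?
Reverse the RSK construction: for i from n down to 1, find the cell of Q containing i, remove the entry at that cell from P, and reverse-bump it up through P; the value ejected from row 1 is w(i).

Step i=6: Q has 6 at row 2, column 2; remove 6 from row 2 of P and reverse-bump: 6 enters row 1 and ejects 5. So w(6) = 5. P is now [[1, 3, 6], [2], [4]].
Step i=5: Q has 5 at row 3, column 1; remove 4 from row 3 of P and reverse-bump: 4 enters row 2 and ejects 2; 2 enters row 1 and ejects 1. So w(5) = 1. P is now [[2, 3, 6], [4]].
Step i=4: Q has 4 at row 1, column 3; remove that cell from P, ejecting 6. So w(4) = 6. P is now [[2, 3], [4]].
Step i=3: Q has 3 at row 1, column 2; remove that cell from P, ejecting 3. So w(3) = 3. P is now [[2], [4]].
Step i=2: Q has 2 at row 2, column 1; remove 4 from row 2 of P and reverse-bump: 4 enters row 1 and ejects 2. So w(2) = 2. P is now [[4]].
Step i=1: Q has 1 at row 1, column 1; remove that cell from P, ejecting 4. So w(1) = 4. P is now [].

So w = 4 2 3 6 1 5.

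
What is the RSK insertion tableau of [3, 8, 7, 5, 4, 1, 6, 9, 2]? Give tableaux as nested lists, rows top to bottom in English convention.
Insert 3: appended to row 1. P = [[3]].
Insert 8: appended to row 1. P = [[3, 8]].
Insert 7: 7 bumps 8 from row 1; 8 starts row 2. P = [[3, 7], [8]].
Insert 5: 5 bumps 7 from row 1; 7 bumps 8 from row 2; 8 starts row 3. P = [[3, 5], [7], [8]].
Insert 4: 4 bumps 5 from row 1; 5 bumps 7 from row 2; 7 bumps 8 from row 3; 8 starts row 4. P = [[3, 4], [5], [7], [8]].
Insert 1: 1 bumps 3 from row 1; 3 bumps 5 from row 2; 5 bumps 7 from row 3; 7 bumps 8 from row 4; 8 starts row 5. P = [[1, 4], [3], [5], [7], [8]].
Insert 6: appended to row 1. P = [[1, 4, 6], [3], [5], [7], [8]].
Insert 9: appended to row 1. P = [[1, 4, 6, 9], [3], [5], [7], [8]].
Insert 2: 2 bumps 4 from row 1; 4 appends to row 2. P = [[1, 2, 6, 9], [3, 4], [5], [7], [8]].

So P = [[1, 2, 6, 9], [3, 4], [5], [7], [8]].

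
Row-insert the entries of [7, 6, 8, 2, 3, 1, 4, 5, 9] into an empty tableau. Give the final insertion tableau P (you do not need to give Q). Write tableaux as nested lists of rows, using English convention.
P = [[1, 3, 4, 5, 9], [2, 8], [6], [7]]

Insert 7: appended to row 1. P = [[7]].
Insert 6: 6 bumps 7 from row 1; 7 starts row 2. P = [[6], [7]].
Insert 8: appended to row 1. P = [[6, 8], [7]].
Insert 2: 2 bumps 6 from row 1; 6 bumps 7 from row 2; 7 starts row 3. P = [[2, 8], [6], [7]].
Insert 3: 3 bumps 8 from row 1; 8 appends to row 2. P = [[2, 3], [6, 8], [7]].
Insert 1: 1 bumps 2 from row 1; 2 bumps 6 from row 2; 6 bumps 7 from row 3; 7 starts row 4. P = [[1, 3], [2, 8], [6], [7]].
Insert 4: appended to row 1. P = [[1, 3, 4], [2, 8], [6], [7]].
Insert 5: appended to row 1. P = [[1, 3, 4, 5], [2, 8], [6], [7]].
Insert 9: appended to row 1. P = [[1, 3, 4, 5, 9], [2, 8], [6], [7]].

So P = [[1, 3, 4, 5, 9], [2, 8], [6], [7]].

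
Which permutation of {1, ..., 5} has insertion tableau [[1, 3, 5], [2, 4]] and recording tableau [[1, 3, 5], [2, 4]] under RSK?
2 1 4 3 5

Reverse RSK: for i = n, n-1, ..., 1, locate i in Q, remove the corresponding corner cell from P, and reverse-bump its entry up through P; the value ejected from row 1 is w(i).

So w = 2 1 4 3 5.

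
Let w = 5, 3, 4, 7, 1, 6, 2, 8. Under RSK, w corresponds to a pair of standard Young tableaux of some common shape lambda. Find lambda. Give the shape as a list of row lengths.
[4, 2, 2]

Row-insert each entry into an empty tableau.

After inserting 5: P = [[5]].
After inserting 3: P = [[3], [5]].
After inserting 4: P = [[3, 4], [5]].
After inserting 7: P = [[3, 4, 7], [5]].
After inserting 1: P = [[1, 4, 7], [3], [5]].
After inserting 6: P = [[1, 4, 6], [3, 7], [5]].
After inserting 2: P = [[1, 2, 6], [3, 4], [5, 7]].
After inserting 8: P = [[1, 2, 6, 8], [3, 4], [5, 7]].

The final insertion tableau P = [[1, 2, 6, 8], [3, 4], [5, 7]] has shape [4, 2, 2].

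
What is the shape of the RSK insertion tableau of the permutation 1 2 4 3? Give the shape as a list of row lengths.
[3, 1]

Row-insert each entry into an empty tableau.

After inserting 1: P = [[1]].
After inserting 2: P = [[1, 2]].
After inserting 4: P = [[1, 2, 4]].
After inserting 3: P = [[1, 2, 3], [4]].

The final insertion tableau P = [[1, 2, 3], [4]] has shape [3, 1].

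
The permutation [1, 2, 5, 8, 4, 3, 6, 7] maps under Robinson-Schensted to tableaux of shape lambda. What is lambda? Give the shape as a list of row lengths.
[5, 2, 1]

Row-insert each entry into an empty tableau.

After inserting 1: P = [[1]].
After inserting 2: P = [[1, 2]].
After inserting 5: P = [[1, 2, 5]].
After inserting 8: P = [[1, 2, 5, 8]].
After inserting 4: P = [[1, 2, 4, 8], [5]].
After inserting 3: P = [[1, 2, 3, 8], [4], [5]].
After inserting 6: P = [[1, 2, 3, 6], [4, 8], [5]].
After inserting 7: P = [[1, 2, 3, 6, 7], [4, 8], [5]].

The final insertion tableau P = [[1, 2, 3, 6, 7], [4, 8], [5]] has shape [5, 2, 1].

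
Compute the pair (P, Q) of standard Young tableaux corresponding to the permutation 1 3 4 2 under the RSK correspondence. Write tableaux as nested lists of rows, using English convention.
P = [[1, 2, 4], [3]], Q = [[1, 2, 3], [4]]

Insert each entry of the permutation into P by Schensted row insertion, recording in Q the position of each new cell.

After inserting 1: P = [[1]].
After inserting 3: P = [[1, 3]].
After inserting 4: P = [[1, 3, 4]].
After inserting 2: P = [[1, 2, 4], [3]].

So P = [[1, 2, 4], [3]], Q = [[1, 2, 3], [4]].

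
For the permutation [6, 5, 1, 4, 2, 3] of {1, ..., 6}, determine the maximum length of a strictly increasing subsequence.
3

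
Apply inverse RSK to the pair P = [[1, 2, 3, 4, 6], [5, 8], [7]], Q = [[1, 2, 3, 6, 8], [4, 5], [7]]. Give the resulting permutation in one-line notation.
1 7 8 2 3 5 4 6

Reverse the RSK construction: for i from n down to 1, find the cell of Q containing i, remove the entry at that cell from P, and reverse-bump it up through P; the value ejected from row 1 is w(i).

Step i=8: Q has 8 at row 1, column 5; remove that cell from P, ejecting 6. So w(8) = 6. P is now [[1, 2, 3, 4], [5, 8], [7]].
Step i=7: Q has 7 at row 3, column 1; remove 7 from row 3 of P and reverse-bump: 7 enters row 2 and ejects 5; 5 enters row 1 and ejects 4. So w(7) = 4. P is now [[1, 2, 3, 5], [7, 8]].
Step i=6: Q has 6 at row 1, column 4; remove that cell from P, ejecting 5. So w(6) = 5. P is now [[1, 2, 3], [7, 8]].
Step i=5: Q has 5 at row 2, column 2; remove 8 from row 2 of P and reverse-bump: 8 enters row 1 and ejects 3. So w(5) = 3. P is now [[1, 2, 8], [7]].
Step i=4: Q has 4 at row 2, column 1; remove 7 from row 2 of P and reverse-bump: 7 enters row 1 and ejects 2. So w(4) = 2. P is now [[1, 7, 8]].
Step i=3: Q has 3 at row 1, column 3; remove that cell from P, ejecting 8. So w(3) = 8. P is now [[1, 7]].
Step i=2: Q has 2 at row 1, column 2; remove that cell from P, ejecting 7. So w(2) = 7. P is now [[1]].
Step i=1: Q has 1 at row 1, column 1; remove that cell from P, ejecting 1. So w(1) = 1. P is now [].

So w = 1 7 8 2 3 5 4 6.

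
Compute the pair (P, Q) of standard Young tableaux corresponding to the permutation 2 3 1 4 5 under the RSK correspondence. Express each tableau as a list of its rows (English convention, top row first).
P = [[1, 3, 4, 5], [2]], Q = [[1, 2, 4, 5], [3]]

Insert each entry of the permutation into P by Schensted row insertion, recording in Q the position of each new cell.

After inserting 2: P = [[2]].
After inserting 3: P = [[2, 3]].
After inserting 1: P = [[1, 3], [2]].
After inserting 4: P = [[1, 3, 4], [2]].
After inserting 5: P = [[1, 3, 4, 5], [2]].

So P = [[1, 3, 4, 5], [2]], Q = [[1, 2, 4, 5], [3]].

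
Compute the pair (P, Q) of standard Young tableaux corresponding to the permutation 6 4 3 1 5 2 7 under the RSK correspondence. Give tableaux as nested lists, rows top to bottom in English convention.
Insert each entry of the permutation into P by Schensted row insertion, recording in Q the position of each new cell.

Insert 6: appended to row 1. P = [[6]], Q = [[1]].
Insert 4: 4 bumps 6 from row 1; 6 starts row 2. P = [[4], [6]], Q = [[1], [2]].
Insert 3: 3 bumps 4 from row 1; 4 bumps 6 from row 2; 6 starts row 3. P = [[3], [4], [6]], Q = [[1], [2], [3]].
Insert 1: 1 bumps 3 from row 1; 3 bumps 4 from row 2; 4 bumps 6 from row 3; 6 starts row 4. P = [[1], [3], [4], [6]], Q = [[1], [2], [3], [4]].
Insert 5: appended to row 1. P = [[1, 5], [3], [4], [6]], Q = [[1, 5], [2], [3], [4]].
Insert 2: 2 bumps 5 from row 1; 5 appends to row 2. P = [[1, 2], [3, 5], [4], [6]], Q = [[1, 5], [2, 6], [3], [4]].
Insert 7: appended to row 1. P = [[1, 2, 7], [3, 5], [4], [6]], Q = [[1, 5, 7], [2, 6], [3], [4]].

So P = [[1, 2, 7], [3, 5], [4], [6]], Q = [[1, 5, 7], [2, 6], [3], [4]].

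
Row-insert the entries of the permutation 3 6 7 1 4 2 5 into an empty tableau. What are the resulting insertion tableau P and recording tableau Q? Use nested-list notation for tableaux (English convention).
P = [[1, 2, 5], [3, 4, 7], [6]], Q = [[1, 2, 3], [4, 5, 7], [6]]

Insert each entry of the permutation into P by Schensted row insertion, recording in Q the position of each new cell.

Insert 3: appended to row 1. P = [[3]].
Insert 6: appended to row 1. P = [[3, 6]].
Insert 7: appended to row 1. P = [[3, 6, 7]].
Insert 1: 1 bumps 3 from row 1; 3 starts row 2. P = [[1, 6, 7], [3]].
Insert 4: 4 bumps 6 from row 1; 6 appends to row 2. P = [[1, 4, 7], [3, 6]].
Insert 2: 2 bumps 4 from row 1; 4 bumps 6 from row 2; 6 starts row 3. P = [[1, 2, 7], [3, 4], [6]].
Insert 5: 5 bumps 7 from row 1; 7 appends to row 2. P = [[1, 2, 5], [3, 4, 7], [6]].

So P = [[1, 2, 5], [3, 4, 7], [6]], Q = [[1, 2, 3], [4, 5, 7], [6]].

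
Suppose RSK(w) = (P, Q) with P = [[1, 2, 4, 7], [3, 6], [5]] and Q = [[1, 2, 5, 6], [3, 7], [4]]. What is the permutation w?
1 5 3 2 6 7 4

Reverse RSK: for i = n, n-1, ..., 1, locate i in Q, remove the corresponding corner cell from P, and reverse-bump its entry up through P; the value ejected from row 1 is w(i).

So w = 1 5 3 2 6 7 4.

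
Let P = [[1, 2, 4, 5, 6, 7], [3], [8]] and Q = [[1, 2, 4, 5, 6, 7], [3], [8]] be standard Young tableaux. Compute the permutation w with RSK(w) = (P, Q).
1 8 3 4 5 6 7 2

Reverse the RSK construction: for i from n down to 1, find the cell of Q containing i, remove the entry at that cell from P, and reverse-bump it up through P; the value ejected from row 1 is w(i).

Step i=8: Q has 8 at row 3, column 1; remove 8 from row 3 of P and reverse-bump: 8 enters row 2 and ejects 3; 3 enters row 1 and ejects 2. So w(8) = 2. P is now [[1, 3, 4, 5, 6, 7], [8]].
Step i=7: Q has 7 at row 1, column 6; remove that cell from P, ejecting 7. So w(7) = 7. P is now [[1, 3, 4, 5, 6], [8]].
Step i=6: Q has 6 at row 1, column 5; remove that cell from P, ejecting 6. So w(6) = 6. P is now [[1, 3, 4, 5], [8]].
Step i=5: Q has 5 at row 1, column 4; remove that cell from P, ejecting 5. So w(5) = 5. P is now [[1, 3, 4], [8]].
Step i=4: Q has 4 at row 1, column 3; remove that cell from P, ejecting 4. So w(4) = 4. P is now [[1, 3], [8]].
Step i=3: Q has 3 at row 2, column 1; remove 8 from row 2 of P and reverse-bump: 8 enters row 1 and ejects 3. So w(3) = 3. P is now [[1, 8]].
Step i=2: Q has 2 at row 1, column 2; remove that cell from P, ejecting 8. So w(2) = 8. P is now [[1]].
Step i=1: Q has 1 at row 1, column 1; remove that cell from P, ejecting 1. So w(1) = 1. P is now [].

So w = 1 8 3 4 5 6 7 2.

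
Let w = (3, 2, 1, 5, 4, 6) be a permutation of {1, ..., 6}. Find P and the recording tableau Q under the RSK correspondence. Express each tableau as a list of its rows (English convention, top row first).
P = [[1, 4, 6], [2, 5], [3]], Q = [[1, 4, 6], [2, 5], [3]]

Insert each entry of the permutation into P by Schensted row insertion, recording in Q the position of each new cell.

Insert 3: appended to row 1. P = [[3]].
Insert 2: 2 bumps 3 from row 1; 3 starts row 2. P = [[2], [3]].
Insert 1: 1 bumps 2 from row 1; 2 bumps 3 from row 2; 3 starts row 3. P = [[1], [2], [3]].
Insert 5: appended to row 1. P = [[1, 5], [2], [3]].
Insert 4: 4 bumps 5 from row 1; 5 appends to row 2. P = [[1, 4], [2, 5], [3]].
Insert 6: appended to row 1. P = [[1, 4, 6], [2, 5], [3]].

So P = [[1, 4, 6], [2, 5], [3]], Q = [[1, 4, 6], [2, 5], [3]].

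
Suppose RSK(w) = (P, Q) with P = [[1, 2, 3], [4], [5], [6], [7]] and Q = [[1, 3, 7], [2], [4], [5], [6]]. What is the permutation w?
7 1 6 5 4 2 3

Reverse the RSK construction: for i from n down to 1, find the cell of Q containing i, remove the entry at that cell from P, and reverse-bump it up through P; the value ejected from row 1 is w(i).

Step i=7: Q has 7 at row 1, column 3; remove that cell from P, ejecting 3. So w(7) = 3. P is now [[1, 2], [4], [5], [6], [7]].
Step i=6: Q has 6 at row 5, column 1; remove 7 from row 5 of P and reverse-bump: 7 enters row 4 and ejects 6; 6 enters row 3 and ejects 5; 5 enters row 2 and ejects 4; 4 enters row 1 and ejects 2. So w(6) = 2. P is now [[1, 4], [5], [6], [7]].
Step i=5: Q has 5 at row 4, column 1; remove 7 from row 4 of P and reverse-bump: 7 enters row 3 and ejects 6; 6 enters row 2 and ejects 5; 5 enters row 1 and ejects 4. So w(5) = 4. P is now [[1, 5], [6], [7]].
Step i=4: Q has 4 at row 3, column 1; remove 7 from row 3 of P and reverse-bump: 7 enters row 2 and ejects 6; 6 enters row 1 and ejects 5. So w(4) = 5. P is now [[1, 6], [7]].
Step i=3: Q has 3 at row 1, column 2; remove that cell from P, ejecting 6. So w(3) = 6. P is now [[1], [7]].
Step i=2: Q has 2 at row 2, column 1; remove 7 from row 2 of P and reverse-bump: 7 enters row 1 and ejects 1. So w(2) = 1. P is now [[7]].
Step i=1: Q has 1 at row 1, column 1; remove that cell from P, ejecting 7. So w(1) = 7. P is now [].

So w = 7 1 6 5 4 2 3.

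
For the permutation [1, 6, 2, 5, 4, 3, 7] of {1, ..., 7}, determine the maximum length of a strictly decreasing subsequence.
4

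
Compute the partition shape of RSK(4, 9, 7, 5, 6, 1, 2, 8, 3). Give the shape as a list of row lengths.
RSK row insertion gives P = [[1, 2, 3, 8], [4, 5, 6], [7], [9]], which has shape [4, 3, 1, 1].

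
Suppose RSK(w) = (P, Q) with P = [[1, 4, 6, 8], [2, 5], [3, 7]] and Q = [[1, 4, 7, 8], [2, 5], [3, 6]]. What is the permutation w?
3 2 1 7 5 4 6 8

Reverse RSK: for i = n, n-1, ..., 1, locate i in Q, remove the corresponding corner cell from P, and reverse-bump its entry up through P; the value ejected from row 1 is w(i).

So w = 3 2 1 7 5 4 6 8.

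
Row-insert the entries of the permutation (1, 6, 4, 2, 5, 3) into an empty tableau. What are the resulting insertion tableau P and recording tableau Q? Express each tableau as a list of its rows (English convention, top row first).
P = [[1, 2, 3], [4, 5], [6]], Q = [[1, 2, 5], [3, 6], [4]]

Insert each entry of the permutation into P by Schensted row insertion, recording in Q the position of each new cell.

Insert 1: appended to row 1. P = [[1]].
Insert 6: appended to row 1. P = [[1, 6]].
Insert 4: 4 bumps 6 from row 1; 6 starts row 2. P = [[1, 4], [6]].
Insert 2: 2 bumps 4 from row 1; 4 bumps 6 from row 2; 6 starts row 3. P = [[1, 2], [4], [6]].
Insert 5: appended to row 1. P = [[1, 2, 5], [4], [6]].
Insert 3: 3 bumps 5 from row 1; 5 appends to row 2. P = [[1, 2, 3], [4, 5], [6]].

So P = [[1, 2, 3], [4, 5], [6]], Q = [[1, 2, 5], [3, 6], [4]].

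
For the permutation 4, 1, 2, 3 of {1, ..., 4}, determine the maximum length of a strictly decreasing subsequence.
2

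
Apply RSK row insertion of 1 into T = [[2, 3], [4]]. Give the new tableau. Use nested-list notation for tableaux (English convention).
[[1, 3], [2], [4]]

In row 1, 1 replaces 2 (the leftmost entry greater than 1); 2 is bumped to row 2. In row 2, 2 replaces 4 (the leftmost entry greater than 2); 4 is bumped to row 3. 4 starts a new row 3. The new tableau is [[1, 3], [2], [4]].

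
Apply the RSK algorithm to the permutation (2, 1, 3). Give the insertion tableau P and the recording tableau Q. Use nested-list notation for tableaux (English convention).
P = [[1, 3], [2]], Q = [[1, 3], [2]]

Insert each entry of the permutation into P by Schensted row insertion, recording in Q the position of each new cell.

Insert 2: appended to row 1. P = [[2]].
Insert 1: 1 bumps 2 from row 1; 2 starts row 2. P = [[1], [2]].
Insert 3: appended to row 1. P = [[1, 3], [2]].

So P = [[1, 3], [2]], Q = [[1, 3], [2]].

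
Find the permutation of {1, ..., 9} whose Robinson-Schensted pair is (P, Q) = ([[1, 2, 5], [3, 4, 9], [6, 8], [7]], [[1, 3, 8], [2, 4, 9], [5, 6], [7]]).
7 3 8 6 1 4 2 9 5

Reverse the RSK construction: for i from n down to 1, find the cell of Q containing i, remove the entry at that cell from P, and reverse-bump it up through P; the value ejected from row 1 is w(i).

Step i=9: Q has 9 at row 2, column 3; remove 9 from row 2 of P and reverse-bump: 9 enters row 1 and ejects 5. So w(9) = 5. P is now [[1, 2, 9], [3, 4], [6, 8], [7]].
Step i=8: Q has 8 at row 1, column 3; remove that cell from P, ejecting 9. So w(8) = 9. P is now [[1, 2], [3, 4], [6, 8], [7]].
Step i=7: Q has 7 at row 4, column 1; remove 7 from row 4 of P and reverse-bump: 7 enters row 3 and ejects 6; 6 enters row 2 and ejects 4; 4 enters row 1 and ejects 2. So w(7) = 2. P is now [[1, 4], [3, 6], [7, 8]].
Step i=6: Q has 6 at row 3, column 2; remove 8 from row 3 of P and reverse-bump: 8 enters row 2 and ejects 6; 6 enters row 1 and ejects 4. So w(6) = 4. P is now [[1, 6], [3, 8], [7]].
Step i=5: Q has 5 at row 3, column 1; remove 7 from row 3 of P and reverse-bump: 7 enters row 2 and ejects 3; 3 enters row 1 and ejects 1. So w(5) = 1. P is now [[3, 6], [7, 8]].
Step i=4: Q has 4 at row 2, column 2; remove 8 from row 2 of P and reverse-bump: 8 enters row 1 and ejects 6. So w(4) = 6. P is now [[3, 8], [7]].
Step i=3: Q has 3 at row 1, column 2; remove that cell from P, ejecting 8. So w(3) = 8. P is now [[3], [7]].
Step i=2: Q has 2 at row 2, column 1; remove 7 from row 2 of P and reverse-bump: 7 enters row 1 and ejects 3. So w(2) = 3. P is now [[7]].
Step i=1: Q has 1 at row 1, column 1; remove that cell from P, ejecting 7. So w(1) = 7. P is now [].

So w = 7 3 8 6 1 4 2 9 5.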